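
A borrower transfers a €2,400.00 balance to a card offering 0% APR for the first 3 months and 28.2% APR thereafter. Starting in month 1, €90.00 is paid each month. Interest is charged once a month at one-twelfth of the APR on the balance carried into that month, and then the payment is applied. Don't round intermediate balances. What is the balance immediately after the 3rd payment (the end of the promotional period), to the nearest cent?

Promo months 1–3 at r₀ = 0%/12 = 0; months 4+ at r₁ = 28.2%/12 = 0.0235.
After month 3 (no interest yet): B = €2,400.00 − 3·€90.00 = €2,130.00.

€2,130.00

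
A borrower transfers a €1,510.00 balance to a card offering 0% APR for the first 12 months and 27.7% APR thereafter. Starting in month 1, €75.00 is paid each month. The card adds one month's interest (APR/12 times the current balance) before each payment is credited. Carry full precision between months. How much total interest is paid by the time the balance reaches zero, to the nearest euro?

€73

Promo months 1–12 at r₀ = 0%/12 = 0; months 13+ at r₁ = 27.7%/12 = 0.0230833.
After month 12 (no interest yet): B = €1,510.00 − 12·€75.00 = €610.00.
Then at r₁ with €75.00/mo: n₂ = −ln(1 − r₁·B/P)/ln(1+r₁) ≈ 9.11 → 10 more payments.
Total paid = 21·€75.00 + €8.47 = €1,583.47; interest = €1,583.47 − €1,510.00 = €73.47.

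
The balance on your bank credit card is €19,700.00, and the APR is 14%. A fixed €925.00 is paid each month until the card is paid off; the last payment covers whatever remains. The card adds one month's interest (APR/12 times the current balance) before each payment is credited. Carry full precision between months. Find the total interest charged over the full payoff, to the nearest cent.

€3,080.45

Monthly rate r = 14%/12 = 1.16667% = 0.0116667.
Payoff takes n = ⌈−ln(1 − rB₀/P)/ln(1+r)⌉ = ⌈24.626⌉ = 25 payments; the last is €580.45.
Total paid = 24·€925.00 + €580.45 = €22,780.45.
Total interest = total paid − principal = €22,780.45 − €19,700.00 = €3,080.45.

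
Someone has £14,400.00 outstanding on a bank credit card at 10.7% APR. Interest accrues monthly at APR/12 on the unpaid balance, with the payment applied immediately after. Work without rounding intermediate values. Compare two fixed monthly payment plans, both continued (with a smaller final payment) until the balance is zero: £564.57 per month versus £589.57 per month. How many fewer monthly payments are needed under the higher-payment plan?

Monthly rate r = 10.7%/12 = 0.891667% = 0.00891667.
At £564.57/mo: n = ⌈−ln(1 − rB₀/P)/ln(1+r)⌉ = 30 payments (last £38.00); total interest = total paid − £14,400.00 = £2,010.53.
At £589.57/mo: 28 payments (last £395.33); total interest £1,913.72.
Payments saved = 30 − 28 = 2.

2 fewer payments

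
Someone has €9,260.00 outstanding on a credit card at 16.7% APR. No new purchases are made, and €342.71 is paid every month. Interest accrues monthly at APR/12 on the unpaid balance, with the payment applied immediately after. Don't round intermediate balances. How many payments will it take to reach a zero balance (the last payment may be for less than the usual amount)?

Monthly rate r = 16.7%/12 = 1.39167% = 0.0139167.
Recurrence: B ← B·(1+r) − €342.71.
Month 1: interest €128.87; balance after payment €9,046.16.
Month 2: interest €125.89; balance after payment €8,829.34.
Closed form: n = −ln(1 − rB₀/P)/ln(1+r) = −ln(0.62397)/ln(1.01392) ≈ 34.126, so the balance reaches zero during payment 35.

35 payments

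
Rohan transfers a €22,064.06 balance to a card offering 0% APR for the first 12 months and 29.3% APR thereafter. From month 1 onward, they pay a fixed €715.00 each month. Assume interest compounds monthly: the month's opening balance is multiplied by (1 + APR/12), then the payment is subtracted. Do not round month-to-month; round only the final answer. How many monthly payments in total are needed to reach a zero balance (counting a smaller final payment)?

Promo months 1–12 at r₀ = 0%/12 = 0; months 13+ at r₁ = 29.3%/12 = 0.0244167.
After month 12 (no interest yet): B = €22,064.06 − 12·€715.00 = €13,484.06.
Then at r₁ with €715.00/mo: n₂ = −ln(1 − r₁·B/P)/ln(1+r₁) ≈ 25.58 → 26 more payments.

38 months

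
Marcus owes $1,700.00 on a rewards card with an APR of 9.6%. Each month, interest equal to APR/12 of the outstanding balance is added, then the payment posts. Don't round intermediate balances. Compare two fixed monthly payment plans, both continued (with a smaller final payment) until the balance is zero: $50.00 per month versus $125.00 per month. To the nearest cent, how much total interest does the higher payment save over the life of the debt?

Monthly rate r = 9.6%/12 = 0.8% = 0.008.
At $50.00/mo: n = ⌈−ln(1 − rB₀/P)/ln(1+r)⌉ = 40 payments (last $42.04); total interest = total paid − $1,700.00 = $292.04.
At $125.00/mo: 15 payments (last $57.10); total interest $107.10.
Interest saved = $292.04 − $107.10 = $184.94.

$184.94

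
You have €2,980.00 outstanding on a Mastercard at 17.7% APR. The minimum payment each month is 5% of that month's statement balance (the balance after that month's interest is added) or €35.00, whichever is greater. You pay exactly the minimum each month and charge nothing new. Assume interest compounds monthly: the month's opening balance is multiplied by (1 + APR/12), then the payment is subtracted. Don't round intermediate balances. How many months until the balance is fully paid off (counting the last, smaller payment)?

Monthly rate r = 17.7%/12 = 1.475% = 0.01475.
While 5% of the post-interest balance exceeds €35.00, each month B ← (B·(1+r))·(1 − 0.05), i.e. B shrinks by the factor (1+r)·0.95 = 0.96401.
This holds for months 1–40. Entering month 41 the balance is €687.90; 5% of the post-interest balance is now below €35.00, so the flat €35.00 minimum applies from here.
From month 41 a fixed €35.00 at rate r clears €687.90 in 24 more payments. Total: 40 + 24 = 64 months.

64 months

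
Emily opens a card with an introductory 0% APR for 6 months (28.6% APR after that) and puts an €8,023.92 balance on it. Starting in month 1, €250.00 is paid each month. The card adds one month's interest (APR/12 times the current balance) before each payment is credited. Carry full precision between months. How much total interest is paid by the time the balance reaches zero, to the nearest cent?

Promo months 1–6 at r₀ = 0%/12 = 0; months 7+ at r₁ = 28.6%/12 = 0.0238333.
After month 6 (no interest yet): B = €8,023.92 − 6·€250.00 = €6,523.92.
Then at r₁ with €250.00/mo: n₂ = −ln(1 − r₁·B/P)/ln(1+r₁) ≈ 41.30 → 42 more payments.
Total paid = 47·€250.00 + €75.10 = €11,825.10; interest = €11,825.10 − €8,023.92 = €3,801.18.

€3,801.18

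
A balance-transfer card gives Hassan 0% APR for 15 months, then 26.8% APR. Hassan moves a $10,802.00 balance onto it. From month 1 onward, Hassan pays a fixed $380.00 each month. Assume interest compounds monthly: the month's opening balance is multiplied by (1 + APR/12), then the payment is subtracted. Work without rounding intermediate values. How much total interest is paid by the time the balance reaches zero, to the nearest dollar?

Promo months 1–15 at r₀ = 0%/12 = 0; months 16+ at r₁ = 26.8%/12 = 0.0223333.
After month 15 (no interest yet): B = $10,802.00 − 15·$380.00 = $5,102.00.
Then at r₁ with $380.00/mo: n₂ = −ln(1 − r₁·B/P)/ln(1+r₁) ≈ 16.14 → 17 more payments.
Total paid = 31·$380.00 + $53.24 = $11,833.24; interest = $11,833.24 − $10,802.00 = $1,031.24.

$1,031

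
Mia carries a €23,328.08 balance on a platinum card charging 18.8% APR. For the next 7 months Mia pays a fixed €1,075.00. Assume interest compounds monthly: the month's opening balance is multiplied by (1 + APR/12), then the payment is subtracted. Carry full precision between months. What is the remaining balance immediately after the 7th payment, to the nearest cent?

€18,121.77

Monthly rate r = 18.8%/12 = 1.56667% = 0.0156667.
Each month: B ← B·(1+r) − €1,075.00.
Month 1: interest €365.47; balance after payment €22,618.55.
Month 2: interest €354.36; balance after payment €21,897.91.
Month 3: interest €343.07; balance after payment €21,165.98.
Month 4: interest €331.60; balance after payment €20,422.58.
Month 5: interest €319.95; balance after payment €19,667.53.
Month 6: interest €308.12; balance after payment €18,900.66.
Month 7: interest €296.11; balance after payment €18,121.77.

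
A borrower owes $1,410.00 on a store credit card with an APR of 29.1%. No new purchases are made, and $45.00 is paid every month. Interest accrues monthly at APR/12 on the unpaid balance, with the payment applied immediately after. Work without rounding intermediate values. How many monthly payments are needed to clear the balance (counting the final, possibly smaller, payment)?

Monthly rate r = 29.1%/12 = 2.425% = 0.02425.
Recurrence: B ← B·(1+r) − $45.00.
Month 1: interest $34.19; balance after payment $1,399.19.
Month 2: interest $33.93; balance after payment $1,388.12.
Closed form: n = −ln(1 − rB₀/P)/ln(1+r) = −ln(0.24017)/ln(1.02425) ≈ 59.532, so the balance reaches zero during payment 60.

60 payments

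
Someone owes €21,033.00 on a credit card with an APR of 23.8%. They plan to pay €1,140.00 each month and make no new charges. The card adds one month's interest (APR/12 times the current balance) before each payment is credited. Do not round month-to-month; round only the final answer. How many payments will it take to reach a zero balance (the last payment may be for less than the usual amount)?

Monthly rate r = 23.8%/12 = 1.98333% = 0.0198333.
Recurrence: B ← B·(1+r) − €1,140.00.
Month 1: interest €417.15; balance after payment €20,310.15.
Month 2: interest €402.82; balance after payment €19,572.97.
Closed form: n = −ln(1 − rB₀/P)/ln(1+r) = −ln(0.63407)/ln(1.01983) ≈ 23.198, so the balance reaches zero during payment 24.

24 months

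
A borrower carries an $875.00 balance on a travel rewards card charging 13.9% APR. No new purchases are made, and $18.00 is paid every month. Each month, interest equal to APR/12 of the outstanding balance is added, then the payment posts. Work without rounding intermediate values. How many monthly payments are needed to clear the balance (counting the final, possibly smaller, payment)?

Monthly rate r = 13.9%/12 = 1.15833% = 0.0115833.
Recurrence: B ← B·(1+r) − $18.00.
Month 1: interest $10.14; balance after payment $867.14.
Month 2: interest $10.04; balance after payment $859.18.
Closed form: n = −ln(1 − rB₀/P)/ln(1+r) = −ln(0.43692)/ln(1.01158) ≈ 71.895, so the balance reaches zero during payment 72.

72 payments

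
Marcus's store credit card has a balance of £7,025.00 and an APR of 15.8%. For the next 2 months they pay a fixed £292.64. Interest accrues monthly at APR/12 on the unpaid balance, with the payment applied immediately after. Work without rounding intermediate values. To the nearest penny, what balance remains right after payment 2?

Monthly rate r = 15.8%/12 = 1.31667% = 0.0131667.
Each month: B ← B·(1+r) − £292.64.
Month 1: interest £92.50; balance after payment £6,824.86.
Month 2: interest £89.86; balance after payment £6,622.08.

£6,622.08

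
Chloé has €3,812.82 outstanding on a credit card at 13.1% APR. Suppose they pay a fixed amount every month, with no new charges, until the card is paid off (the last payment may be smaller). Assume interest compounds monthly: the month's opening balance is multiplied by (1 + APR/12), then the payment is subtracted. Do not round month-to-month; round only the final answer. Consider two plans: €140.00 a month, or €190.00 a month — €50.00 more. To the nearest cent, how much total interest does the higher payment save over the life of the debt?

€222.54

Monthly rate r = 13.1%/12 = 1.09167% = 0.0109167.
At €140.00/mo: n = ⌈−ln(1 − rB₀/P)/ln(1+r)⌉ = 33 payments (last €69.79); total interest = total paid − €3,812.82 = €736.97.
At €190.00/mo: 23 payments (last €147.25); total interest €514.43.
Interest saved = €736.97 − €514.43 = €222.54.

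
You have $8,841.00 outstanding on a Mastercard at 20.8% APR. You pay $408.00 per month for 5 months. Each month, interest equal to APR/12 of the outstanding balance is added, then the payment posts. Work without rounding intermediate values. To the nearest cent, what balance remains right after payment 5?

$7,522.29

Monthly rate r = 20.8%/12 = 1.73333% = 0.0173333.
Each month: B ← B·(1+r) − $408.00.
Month 1: interest $153.24; balance after payment $8,586.24.
Month 2: interest $148.83; balance after payment $8,327.07.
Month 3: interest $144.34; balance after payment $8,063.41.
Month 4: interest $139.77; balance after payment $7,795.17.
Month 5: interest $135.12; balance after payment $7,522.29.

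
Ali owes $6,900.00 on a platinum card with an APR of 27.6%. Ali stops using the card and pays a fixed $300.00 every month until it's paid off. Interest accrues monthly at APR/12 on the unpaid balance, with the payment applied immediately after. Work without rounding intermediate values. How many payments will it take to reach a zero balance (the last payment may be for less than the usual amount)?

Monthly rate r = 27.6%/12 = 2.3% = 0.023.
Recurrence: B ← B·(1+r) − $300.00.
Month 1: interest $158.70; balance after payment $6,758.70.
Month 2: interest $155.45; balance after payment $6,614.15.
Closed form: n = −ln(1 − rB₀/P)/ln(1+r) = −ln(0.471)/ln(1.023) ≈ 33.110, so the balance reaches zero during payment 34.

34 payments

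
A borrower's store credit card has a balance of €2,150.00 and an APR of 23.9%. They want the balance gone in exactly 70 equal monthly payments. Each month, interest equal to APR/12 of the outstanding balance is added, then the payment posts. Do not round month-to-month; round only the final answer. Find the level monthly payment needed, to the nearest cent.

Monthly rate r = 23.9%/12 = 1.99167% = 0.0199167.
Level-payment amortization: P = B₀·r / (1 − (1+r)^(−n)) = 2150.00·0.0199167 / (1 − 1.01992^(−70)).
Denominator 1 − (1+r)^(−70) = 0.748538334.
P = 42.8208 / 0.748538334 ≈ 57.21.

€57.21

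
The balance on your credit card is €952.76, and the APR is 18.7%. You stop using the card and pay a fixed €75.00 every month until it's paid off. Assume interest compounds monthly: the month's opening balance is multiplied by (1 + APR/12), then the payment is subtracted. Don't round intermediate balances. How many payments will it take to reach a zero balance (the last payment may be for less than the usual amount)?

15 payments

Monthly rate r = 18.7%/12 = 1.55833% = 0.0155833.
Recurrence: B ← B·(1+r) − €75.00.
Month 1: interest €14.85; balance after payment €892.61.
Month 2: interest €13.91; balance after payment €831.52.
Closed form: n = −ln(1 − rB₀/P)/ln(1+r) = −ln(0.80204)/ln(1.01558) ≈ 14.266, so the balance reaches zero during payment 15.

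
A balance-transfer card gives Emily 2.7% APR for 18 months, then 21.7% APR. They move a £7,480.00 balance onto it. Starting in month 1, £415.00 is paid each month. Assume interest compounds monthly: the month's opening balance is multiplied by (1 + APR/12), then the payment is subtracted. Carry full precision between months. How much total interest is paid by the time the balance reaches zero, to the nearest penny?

Promo months 1–18 at r₀ = 2.7%/12 = 0.00225; months 19+ at r₁ = 21.7%/12 = 0.0180833.
After month 18: iterate B ← B·(1+r₀) − £415.00 for 18 months → £174.21.
Then at r₁ with £415.00/mo: n₂ = −ln(1 − r₁·B/P)/ln(1+r₁) ≈ 0.43 → 1 more payments.
Total paid = 18·£415.00 + £177.36 = £7,647.36; interest = £7,647.36 − £7,480.00 = £167.36.

£167.36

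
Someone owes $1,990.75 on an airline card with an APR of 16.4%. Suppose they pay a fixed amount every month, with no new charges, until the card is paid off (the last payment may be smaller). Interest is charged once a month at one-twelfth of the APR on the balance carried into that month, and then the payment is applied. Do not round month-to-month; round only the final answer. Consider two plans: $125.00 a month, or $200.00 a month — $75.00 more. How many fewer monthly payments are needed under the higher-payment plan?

Monthly rate r = 16.4%/12 = 1.36667% = 0.0136667.
At $125.00/mo: n = ⌈−ln(1 − rB₀/P)/ln(1+r)⌉ = 19 payments (last $10.43); total interest = total paid − $1,990.75 = $269.68.
At $200.00/mo: 11 payments (last $154.67); total interest $163.92.
Payments saved = 19 − 11 = 8.

8 fewer payments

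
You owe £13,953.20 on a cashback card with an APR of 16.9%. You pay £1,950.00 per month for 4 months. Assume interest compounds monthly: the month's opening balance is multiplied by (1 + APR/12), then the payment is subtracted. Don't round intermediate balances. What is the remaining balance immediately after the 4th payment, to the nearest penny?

Monthly rate r = 16.9%/12 = 1.40833% = 0.0140833.
Each month: B ← B·(1+r) − £1,950.00.
Month 1: interest £196.51; balance after payment £12,199.71.
Month 2: interest £171.81; balance after payment £10,421.52.
Month 3: interest £146.77; balance after payment £8,618.29.
Month 4: interest £121.37; balance after payment £6,789.66.

£6,789.66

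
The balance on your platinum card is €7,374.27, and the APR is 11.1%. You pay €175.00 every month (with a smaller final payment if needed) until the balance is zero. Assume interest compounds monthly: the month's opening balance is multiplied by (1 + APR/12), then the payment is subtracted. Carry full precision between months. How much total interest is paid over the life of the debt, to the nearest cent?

€2,013.89

Monthly rate r = 11.1%/12 = 0.925% = 0.00925.
Payoff takes n = ⌈−ln(1 − rB₀/P)/ln(1+r)⌉ = ⌈53.646⌉ = 54 payments; the last is €113.16.
Total paid = 53·€175.00 + €113.16 = €9,388.16.
Total interest = total paid − principal = €9,388.16 − €7,374.27 = €2,013.89.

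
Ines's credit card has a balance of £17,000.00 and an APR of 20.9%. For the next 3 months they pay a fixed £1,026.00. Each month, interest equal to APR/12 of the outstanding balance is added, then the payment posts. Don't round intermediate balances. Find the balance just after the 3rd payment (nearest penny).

£14,771.89

Monthly rate r = 20.9%/12 = 1.74167% = 0.0174167.
Each month: B ← B·(1+r) − £1,026.00.
Month 1: interest £296.08; balance after payment £16,270.08.
Month 2: interest £283.37; balance after payment £15,527.45.
Month 3: interest £270.44; balance after payment £14,771.89.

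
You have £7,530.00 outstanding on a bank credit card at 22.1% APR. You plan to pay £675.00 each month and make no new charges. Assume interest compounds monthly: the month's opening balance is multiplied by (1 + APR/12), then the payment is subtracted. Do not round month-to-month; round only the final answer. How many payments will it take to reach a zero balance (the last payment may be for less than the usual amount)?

13 months

Monthly rate r = 22.1%/12 = 1.84167% = 0.0184167.
Recurrence: B ← B·(1+r) − £675.00.
Month 1: interest £138.68; balance after payment £6,993.68.
Month 2: interest £128.80; balance after payment £6,447.48.
Closed form: n = −ln(1 − rB₀/P)/ln(1+r) = −ln(0.79455)/ln(1.01842) ≈ 12.602, so the balance reaches zero during payment 13.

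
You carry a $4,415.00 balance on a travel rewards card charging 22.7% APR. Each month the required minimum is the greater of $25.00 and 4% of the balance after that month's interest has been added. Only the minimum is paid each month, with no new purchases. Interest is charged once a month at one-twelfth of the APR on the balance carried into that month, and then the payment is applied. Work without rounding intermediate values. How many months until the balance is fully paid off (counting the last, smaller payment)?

Monthly rate r = 22.7%/12 = 1.89167% = 0.0189167.
While 4% of the post-interest balance exceeds $25.00, each month B ← (B·(1+r))·(1 − 0.04), i.e. B shrinks by the factor (1+r)·0.96 = 0.97816.
This holds for months 1–90. Entering month 91 the balance is $605.09; 4% of the post-interest balance is now below $25.00, so the flat $25.00 minimum applies from here.
From month 91 a fixed $25.00 at rate r clears $605.09 in 33 more payments. Total: 90 + 33 = 123 months.

123 months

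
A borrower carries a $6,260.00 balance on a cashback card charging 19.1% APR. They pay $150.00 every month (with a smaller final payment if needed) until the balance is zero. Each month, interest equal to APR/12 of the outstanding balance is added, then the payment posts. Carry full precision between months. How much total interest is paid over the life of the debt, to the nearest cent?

$4,107.25

Monthly rate r = 19.1%/12 = 1.59167% = 0.0159167.
Payoff takes n = ⌈−ln(1 − rB₀/P)/ln(1+r)⌉ = ⌈69.114⌉ = 70 payments; the last is $17.25.
Total paid = 69·$150.00 + $17.25 = $10,367.25.
Total interest = total paid − principal = $10,367.25 − $6,260.00 = $4,107.25.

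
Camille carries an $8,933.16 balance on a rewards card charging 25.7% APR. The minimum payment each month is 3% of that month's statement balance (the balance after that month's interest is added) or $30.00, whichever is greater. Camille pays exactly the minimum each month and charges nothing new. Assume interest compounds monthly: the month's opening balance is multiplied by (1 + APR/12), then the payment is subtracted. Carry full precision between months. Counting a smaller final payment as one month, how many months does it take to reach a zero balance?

Monthly rate r = 25.7%/12 = 2.14167% = 0.0214167.
While 3% of the post-interest balance exceeds $30.00, each month B ← (B·(1+r))·(1 − 0.03), i.e. B shrinks by the factor (1+r)·0.97 = 0.99077.
This holds for months 1–239. Entering month 240 the balance is $974.88; 3% of the post-interest balance is now below $30.00, so the flat $30.00 minimum applies from here.
From month 240 a fixed $30.00 at rate r clears $974.88 in 57 more payments. Total: 239 + 57 = 296 months.

296 months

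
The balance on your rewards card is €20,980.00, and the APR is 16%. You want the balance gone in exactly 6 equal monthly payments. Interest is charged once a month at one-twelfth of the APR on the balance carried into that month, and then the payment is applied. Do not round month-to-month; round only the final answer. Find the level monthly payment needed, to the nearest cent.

Monthly rate r = 16%/12 = 1.33333% = 0.0133333.
Level-payment amortization: P = B₀·r / (1 − (1+r)^(−n)) = 20980.00·0.0133333 / (1 − 1.01333^(−6)).
Denominator 1 − (1+r)^(−6) = 0.0763955288.
P = 279.733 / 0.0763955288 ≈ 3661.65.

€3,661.65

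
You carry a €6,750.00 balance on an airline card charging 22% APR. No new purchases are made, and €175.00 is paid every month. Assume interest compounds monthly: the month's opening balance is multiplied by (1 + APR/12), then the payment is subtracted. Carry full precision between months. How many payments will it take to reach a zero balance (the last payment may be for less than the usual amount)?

68 payments

Monthly rate r = 22%/12 = 1.83333% = 0.0183333.
Recurrence: B ← B·(1+r) − €175.00.
Month 1: interest €123.75; balance after payment €6,698.75.
Month 2: interest €122.81; balance after payment €6,646.56.
Closed form: n = −ln(1 − rB₀/P)/ln(1+r) = −ln(0.29286)/ln(1.01833) ≈ 67.598, so the balance reaches zero during payment 68.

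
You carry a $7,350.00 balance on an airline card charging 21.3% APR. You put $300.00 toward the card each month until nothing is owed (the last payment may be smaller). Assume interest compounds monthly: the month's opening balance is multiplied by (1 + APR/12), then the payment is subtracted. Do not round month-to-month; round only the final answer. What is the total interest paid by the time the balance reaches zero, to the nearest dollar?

Monthly rate r = 21.3%/12 = 1.775% = 0.01775.
Payoff takes n = ⌈−ln(1 − rB₀/P)/ln(1+r)⌉ = ⌈32.437⌉ = 33 payments; the last is $131.78.
Total paid = 32·$300.00 + $131.78 = $9,731.78.
Total interest = total paid − principal = $9,731.78 − $7,350.00 = $2,381.78.

$2,382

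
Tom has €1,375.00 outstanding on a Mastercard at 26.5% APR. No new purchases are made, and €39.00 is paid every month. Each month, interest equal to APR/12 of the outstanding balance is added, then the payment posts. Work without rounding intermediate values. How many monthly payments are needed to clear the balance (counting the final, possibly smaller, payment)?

70 months

Monthly rate r = 26.5%/12 = 2.20833% = 0.0220833.
Recurrence: B ← B·(1+r) − €39.00.
Month 1: interest €30.36; balance after payment €1,366.36.
Month 2: interest €30.17; balance after payment €1,357.54.
Closed form: n = −ln(1 − rB₀/P)/ln(1+r) = −ln(0.22142)/ln(1.02208) ≈ 69.024, so the balance reaches zero during payment 70.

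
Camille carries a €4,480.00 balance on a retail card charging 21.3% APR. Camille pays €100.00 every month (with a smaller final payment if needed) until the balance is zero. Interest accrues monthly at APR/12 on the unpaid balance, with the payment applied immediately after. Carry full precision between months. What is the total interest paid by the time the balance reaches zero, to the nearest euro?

Monthly rate r = 21.3%/12 = 1.775% = 0.01775.
Payoff takes n = ⌈−ln(1 − rB₀/P)/ln(1+r)⌉ = ⌈90.127⌉ = 91 payments; the last is €12.79.
Total paid = 90·€100.00 + €12.79 = €9,012.79.
Total interest = total paid − principal = €9,012.79 − €4,480.00 = €4,532.79.

€4,533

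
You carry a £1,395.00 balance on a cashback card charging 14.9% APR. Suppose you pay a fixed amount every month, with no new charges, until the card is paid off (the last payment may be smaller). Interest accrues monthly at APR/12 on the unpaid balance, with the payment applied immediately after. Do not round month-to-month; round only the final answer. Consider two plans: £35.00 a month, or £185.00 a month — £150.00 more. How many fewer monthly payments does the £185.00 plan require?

Monthly rate r = 14.9%/12 = 1.24167% = 0.0124167.
At £35.00/mo: n = ⌈−ln(1 − rB₀/P)/ln(1+r)⌉ = 56 payments (last £12.17); total interest = total paid − £1,395.00 = £542.17.
At £185.00/mo: 8 payments (last £178.80); total interest £78.80.
Payments saved = 56 − 8 = 48.

48 fewer payments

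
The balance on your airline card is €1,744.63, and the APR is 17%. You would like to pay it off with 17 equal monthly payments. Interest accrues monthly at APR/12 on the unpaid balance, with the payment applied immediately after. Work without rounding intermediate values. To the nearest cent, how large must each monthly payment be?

Monthly rate r = 17%/12 = 1.41667% = 0.0141667.
Level-payment amortization: P = B₀·r / (1 − (1+r)^(−n)) = 1744.63·0.0141667 / (1 − 1.01417^(−17)).
Denominator 1 − (1+r)^(−17) = 0.212698003.
P = 24.7156 / 0.212698003 ≈ 116.20.

€116.20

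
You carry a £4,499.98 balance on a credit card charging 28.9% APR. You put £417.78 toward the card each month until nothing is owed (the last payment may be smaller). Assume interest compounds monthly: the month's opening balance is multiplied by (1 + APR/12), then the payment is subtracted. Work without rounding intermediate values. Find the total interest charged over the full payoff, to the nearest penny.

£773.10

Monthly rate r = 28.9%/12 = 2.40833% = 0.0240833.
Payoff takes n = ⌈−ln(1 − rB₀/P)/ln(1+r)⌉ = ⌈12.619⌉ = 13 payments; the last is £259.72.
Total paid = 12·£417.78 + £259.72 = £5,273.08.
Total interest = total paid − principal = £5,273.08 − £4,499.98 = £773.10.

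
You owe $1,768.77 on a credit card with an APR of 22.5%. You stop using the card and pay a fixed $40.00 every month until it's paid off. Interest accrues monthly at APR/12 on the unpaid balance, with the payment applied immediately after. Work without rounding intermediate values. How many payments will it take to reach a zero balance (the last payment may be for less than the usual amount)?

Monthly rate r = 22.5%/12 = 1.875% = 0.01875.
Recurrence: B ← B·(1+r) − $40.00.
Month 1: interest $33.16; balance after payment $1,761.93.
Month 2: interest $33.04; balance after payment $1,754.97.
Closed form: n = −ln(1 − rB₀/P)/ln(1+r) = −ln(0.17089)/ln(1.01875) ≈ 95.107, so the balance reaches zero during payment 96.

96 payments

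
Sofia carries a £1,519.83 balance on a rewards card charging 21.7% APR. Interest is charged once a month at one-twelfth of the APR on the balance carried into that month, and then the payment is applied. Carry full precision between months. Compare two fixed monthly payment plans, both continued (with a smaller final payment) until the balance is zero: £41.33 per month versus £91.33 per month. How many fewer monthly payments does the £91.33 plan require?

42 fewer payments

Monthly rate r = 21.7%/12 = 1.80833% = 0.0180833.
At £41.33/mo: n = ⌈−ln(1 − rB₀/P)/ln(1+r)⌉ = 62 payments (last £0.78); total interest = total paid − £1,519.83 = £1,002.08.
At £91.33/mo: 20 payments (last £89.13); total interest £304.57.
Payments saved = 62 − 20 = 42.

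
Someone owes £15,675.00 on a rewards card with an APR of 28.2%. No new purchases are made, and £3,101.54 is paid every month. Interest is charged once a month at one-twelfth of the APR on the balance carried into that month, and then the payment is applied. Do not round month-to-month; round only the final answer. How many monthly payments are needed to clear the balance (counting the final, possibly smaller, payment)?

6 months

Monthly rate r = 28.2%/12 = 2.35% = 0.0235.
Recurrence: B ← B·(1+r) − £3,101.54.
Month 1: interest £368.36; balance after payment £12,941.82.
Month 2: interest £304.13; balance after payment £10,144.42.
Month 3: interest £238.39; balance after payment £7,281.27.
Month 4: interest £171.11; balance after payment £4,350.84.
Month 5: interest £102.24; balance after payment £1,351.54.
Month 6: interest £31.76; balance after payment £0.00.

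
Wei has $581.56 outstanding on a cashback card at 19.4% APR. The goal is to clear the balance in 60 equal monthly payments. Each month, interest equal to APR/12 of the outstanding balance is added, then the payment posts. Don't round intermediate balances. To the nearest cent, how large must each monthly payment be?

Monthly rate r = 19.4%/12 = 1.61667% = 0.0161667.
Level-payment amortization: P = B₀·r / (1 − (1+r)^(−n)) = 581.56·0.0161667 / (1 − 1.01617^(−60)).
Denominator 1 − (1+r)^(−60) = 0.617964851.
P = 9.40189 / 0.617964851 ≈ 15.21.

$15.21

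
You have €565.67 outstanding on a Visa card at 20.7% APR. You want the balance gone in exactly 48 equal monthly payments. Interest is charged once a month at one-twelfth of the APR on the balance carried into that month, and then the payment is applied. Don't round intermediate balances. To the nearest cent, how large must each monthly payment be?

Monthly rate r = 20.7%/12 = 1.725% = 0.01725.
Level-payment amortization: P = B₀·r / (1 − (1+r)^(−n)) = 565.67·0.01725 / (1 − 1.01725^(−48)).
Denominator 1 − (1+r)^(−48) = 0.559981972.
P = 9.75781 / 0.559981972 ≈ 17.43.

€17.43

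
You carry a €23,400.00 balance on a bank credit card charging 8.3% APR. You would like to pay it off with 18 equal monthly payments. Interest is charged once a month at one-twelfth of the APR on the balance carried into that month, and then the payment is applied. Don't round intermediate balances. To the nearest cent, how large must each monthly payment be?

Monthly rate r = 8.3%/12 = 0.691667% = 0.00691667.
Level-payment amortization: P = B₀·r / (1 − (1+r)^(−n)) = 23400.00·0.00691667 / (1 − 1.00692^(−18)).
Denominator 1 − (1+r)^(−18) = 0.116683241.
P = 161.85 / 0.116683241 ≈ 1387.09.

€1,387.09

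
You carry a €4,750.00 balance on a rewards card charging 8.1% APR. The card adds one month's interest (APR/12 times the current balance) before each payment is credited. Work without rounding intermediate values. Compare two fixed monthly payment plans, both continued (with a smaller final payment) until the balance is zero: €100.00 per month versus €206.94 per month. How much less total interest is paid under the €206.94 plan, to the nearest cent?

€568.09

Monthly rate r = 8.1%/12 = 0.675% = 0.00675.
At €100.00/mo: n = ⌈−ln(1 − rB₀/P)/ln(1+r)⌉ = 58 payments (last €46.53); total interest = total paid − €4,750.00 = €996.53.
At €206.94/mo: 26 payments (last €4.94); total interest €428.44.
Interest saved = €996.53 − €428.44 = €568.09.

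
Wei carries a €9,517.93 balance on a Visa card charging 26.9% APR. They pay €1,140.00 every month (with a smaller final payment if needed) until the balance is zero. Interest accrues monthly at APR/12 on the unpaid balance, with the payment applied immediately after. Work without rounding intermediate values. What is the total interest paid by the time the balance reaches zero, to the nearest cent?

€1,140.73

Monthly rate r = 26.9%/12 = 2.24167% = 0.0224167.
Payoff takes n = ⌈−ln(1 − rB₀/P)/ln(1+r)⌉ = ⌈9.347⌉ = 10 payments; the last is €398.66.
Total paid = 9·€1,140.00 + €398.66 = €10,658.66.
Total interest = total paid − principal = €10,658.66 − €9,517.93 = €1,140.73.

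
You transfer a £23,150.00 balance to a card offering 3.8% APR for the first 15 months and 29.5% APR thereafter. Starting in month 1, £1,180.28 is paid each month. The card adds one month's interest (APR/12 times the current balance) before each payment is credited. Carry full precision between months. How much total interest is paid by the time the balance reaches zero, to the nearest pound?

£1,245

Promo months 1–15 at r₀ = 3.8%/12 = 0.00316667; months 16+ at r₁ = 29.5%/12 = 0.0245833.
After month 15: iterate B ← B·(1+r₀) − £1,180.28 for 15 months → £6,172.26.
Then at r₁ with £1,180.28/mo: n₂ = −ln(1 − r₁·B/P)/ln(1+r₁) ≈ 5.67 → 6 more payments.
Total paid = 20·£1,180.28 + £789.33 = £24,394.93; interest = £24,394.93 − £23,150.00 = £1,244.93.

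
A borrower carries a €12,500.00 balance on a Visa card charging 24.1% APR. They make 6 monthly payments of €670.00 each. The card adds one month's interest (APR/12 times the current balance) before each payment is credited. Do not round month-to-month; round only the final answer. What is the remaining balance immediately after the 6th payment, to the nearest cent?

€9,856.61

Monthly rate r = 24.1%/12 = 2.00833% = 0.0200833.
Each month: B ← B·(1+r) − €670.00.
Month 1: interest €251.04; balance after payment €12,081.04.
Month 2: interest €242.63; balance after payment €11,653.67.
Month 3: interest €234.04; balance after payment €11,217.71.
Month 4: interest €225.29; balance after payment €10,773.00.
Month 5: interest €216.36; balance after payment €10,319.36.
Month 6: interest €207.25; balance after payment €9,856.61.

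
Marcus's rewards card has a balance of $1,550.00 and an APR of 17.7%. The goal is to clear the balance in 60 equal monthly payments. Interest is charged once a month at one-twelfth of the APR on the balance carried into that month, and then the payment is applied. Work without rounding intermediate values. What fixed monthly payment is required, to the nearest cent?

Monthly rate r = 17.7%/12 = 1.475% = 0.01475.
Level-payment amortization: P = B₀·r / (1 − (1+r)^(−n)) = 1550.00·0.01475 / (1 − 1.01475^(−60)).
Denominator 1 − (1+r)^(−60) = 0.584609652.
P = 22.8625 / 0.584609652 ≈ 39.11.

$39.11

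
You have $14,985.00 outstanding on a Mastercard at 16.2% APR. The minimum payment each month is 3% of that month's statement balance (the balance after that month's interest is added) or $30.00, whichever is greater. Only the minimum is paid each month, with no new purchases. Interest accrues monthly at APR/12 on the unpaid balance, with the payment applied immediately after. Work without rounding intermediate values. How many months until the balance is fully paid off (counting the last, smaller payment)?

204 months

Monthly rate r = 16.2%/12 = 1.35% = 0.0135.
While 3% of the post-interest balance exceeds $30.00, each month B ← (B·(1+r))·(1 − 0.03), i.e. B shrinks by the factor (1+r)·0.97 = 0.9831.
This holds for months 1–160. Entering month 161 the balance is $979.34; 3% of the post-interest balance is now below $30.00, so the flat $30.00 minimum applies from here.
From month 161 a fixed $30.00 at rate r clears $979.34 in 44 more payments. Total: 160 + 44 = 204 months.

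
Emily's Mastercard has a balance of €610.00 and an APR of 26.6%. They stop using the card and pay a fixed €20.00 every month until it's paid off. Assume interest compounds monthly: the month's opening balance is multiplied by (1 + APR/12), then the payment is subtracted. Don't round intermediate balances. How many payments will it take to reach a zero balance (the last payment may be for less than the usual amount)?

Monthly rate r = 26.6%/12 = 2.21667% = 0.0221667.
Recurrence: B ← B·(1+r) − €20.00.
Month 1: interest €13.52; balance after payment €603.52.
Month 2: interest €13.38; balance after payment €596.90.
Closed form: n = −ln(1 − rB₀/P)/ln(1+r) = −ln(0.32392)/ln(1.02217) ≈ 51.416, so the balance reaches zero during payment 52.

52 months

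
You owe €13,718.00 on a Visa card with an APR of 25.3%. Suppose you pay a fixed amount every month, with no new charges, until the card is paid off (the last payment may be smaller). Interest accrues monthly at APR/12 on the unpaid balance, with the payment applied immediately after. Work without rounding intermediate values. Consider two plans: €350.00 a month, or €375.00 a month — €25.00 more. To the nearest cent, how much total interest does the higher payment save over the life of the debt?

Monthly rate r = 25.3%/12 = 2.10833% = 0.0210833.
At €350.00/mo: n = ⌈−ln(1 − rB₀/P)/ln(1+r)⌉ = 84 payments (last €318.47); total interest = total paid − €13,718.00 = €15,650.47.
At €375.00/mo: 71 payments (last €264.36); total interest €12,796.36.
Interest saved = €15,650.47 − €12,796.36 = €2,854.11.

€2,854.11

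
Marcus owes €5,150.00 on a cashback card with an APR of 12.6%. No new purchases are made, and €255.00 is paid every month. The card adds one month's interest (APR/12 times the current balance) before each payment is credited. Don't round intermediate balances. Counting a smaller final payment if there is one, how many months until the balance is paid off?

Monthly rate r = 12.6%/12 = 1.05% = 0.0105.
Recurrence: B ← B·(1+r) − €255.00.
Month 1: interest €54.07; balance after payment €4,949.07.
Month 2: interest €51.97; balance after payment €4,746.04.
Closed form: n = −ln(1 − rB₀/P)/ln(1+r) = −ln(0.78794)/ln(1.0105) ≈ 22.817, so the balance reaches zero during payment 23.

23 payments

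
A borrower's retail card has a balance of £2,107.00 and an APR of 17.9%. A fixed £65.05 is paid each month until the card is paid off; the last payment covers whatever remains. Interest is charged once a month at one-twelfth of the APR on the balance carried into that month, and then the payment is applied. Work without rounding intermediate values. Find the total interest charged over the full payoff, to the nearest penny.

£792.80

Monthly rate r = 17.9%/12 = 1.49167% = 0.0149167.
Payoff takes n = ⌈−ln(1 − rB₀/P)/ln(1+r)⌉ = ⌈44.576⌉ = 45 payments; the last is £37.60.
Total paid = 44·£65.05 + £37.60 = £2,899.80.
Total interest = total paid − principal = £2,899.80 − £2,107.00 = £792.80.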